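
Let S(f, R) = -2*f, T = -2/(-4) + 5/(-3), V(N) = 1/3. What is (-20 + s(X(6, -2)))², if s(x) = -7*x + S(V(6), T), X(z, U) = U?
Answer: 400/9 ≈ 44.444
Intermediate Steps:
V(N) = ⅓
T = -7/6 (T = -2*(-¼) + 5*(-⅓) = ½ - 5/3 = -7/6 ≈ -1.1667)
s(x) = -⅔ - 7*x (s(x) = -7*x - 2*⅓ = -7*x - ⅔ = -⅔ - 7*x)
(-20 + s(X(6, -2)))² = (-20 + (-⅔ - 7*(-2)))² = (-20 + (-⅔ + 14))² = (-20 + 40/3)² = (-20/3)² = 400/9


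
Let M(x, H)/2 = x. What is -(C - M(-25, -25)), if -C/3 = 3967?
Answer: 11851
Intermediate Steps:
C = -11901 (C = -3*3967 = -11901)
M(x, H) = 2*x
-(C - M(-25, -25)) = -(-11901 - 2*(-25)) = -(-11901 - 1*(-50)) = -(-11901 + 50) = -1*(-11851) = 11851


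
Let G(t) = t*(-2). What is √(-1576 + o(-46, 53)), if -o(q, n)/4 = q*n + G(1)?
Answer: 2*√2046 ≈ 90.465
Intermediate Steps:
G(t) = -2*t
o(q, n) = 8 - 4*n*q (o(q, n) = -4*(q*n - 2*1) = -4*(n*q - 2) = -4*(-2 + n*q) = 8 - 4*n*q)
√(-1576 + o(-46, 53)) = √(-1576 + (8 - 4*53*(-46))) = √(-1576 + (8 + 9752)) = √(-1576 + 9760) = √8184 = 2*√2046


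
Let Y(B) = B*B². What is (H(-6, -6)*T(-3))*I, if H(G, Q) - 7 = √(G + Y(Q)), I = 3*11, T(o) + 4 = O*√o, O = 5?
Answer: -33*(4 - 5*I*√3)*(7 + I*√222) ≈ -5182.1 + 33.763*I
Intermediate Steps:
T(o) = -4 + 5*√o
I = 33
Y(B) = B³
H(G, Q) = 7 + √(G + Q³)
(H(-6, -6)*T(-3))*I = ((7 + √(-6 + (-6)³))*(-4 + 5*√(-3)))*33 = ((7 + √(-6 - 216))*(-4 + 5*(I*√3)))*33 = ((7 + √(-222))*(-4 + 5*I*√3))*33 = ((7 + I*√222)*(-4 + 5*I*√3))*33 = ((-4 + 5*I*√3)*(7 + I*√222))*33 = 33*(-4 + 5*I*√3)*(7 + I*√222)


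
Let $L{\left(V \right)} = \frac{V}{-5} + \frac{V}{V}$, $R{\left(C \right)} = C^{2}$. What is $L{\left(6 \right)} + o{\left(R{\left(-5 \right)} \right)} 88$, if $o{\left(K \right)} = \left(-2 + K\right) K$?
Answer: $\frac{252999}{5} \approx 50600.0$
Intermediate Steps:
$o{\left(K \right)} = K \left(-2 + K\right)$
$L{\left(V \right)} = 1 - \frac{V}{5}$ ($L{\left(V \right)} = V \left(- \frac{1}{5}\right) + 1 = - \frac{V}{5} + 1 = 1 - \frac{V}{5}$)
$L{\left(6 \right)} + o{\left(R{\left(-5 \right)} \right)} 88 = \left(1 - \frac{6}{5}\right) + \left(-5\right)^{2} \left(-2 + \left(-5\right)^{2}\right) 88 = \left(1 - \frac{6}{5}\right) + 25 \left(-2 + 25\right) 88 = - \frac{1}{5} + 25 \cdot 23 \cdot 88 = - \frac{1}{5} + 575 \cdot 88 = - \frac{1}{5} + 50600 = \frac{252999}{5}$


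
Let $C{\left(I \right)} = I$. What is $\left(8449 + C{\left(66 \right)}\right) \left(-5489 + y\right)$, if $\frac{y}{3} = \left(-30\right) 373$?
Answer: $-332587385$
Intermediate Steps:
$y = -33570$ ($y = 3 \left(\left(-30\right) 373\right) = 3 \left(-11190\right) = -33570$)
$\left(8449 + C{\left(66 \right)}\right) \left(-5489 + y\right) = \left(8449 + 66\right) \left(-5489 - 33570\right) = 8515 \left(-39059\right) = -332587385$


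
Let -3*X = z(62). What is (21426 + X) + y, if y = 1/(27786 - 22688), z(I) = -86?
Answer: 328127675/15294 ≈ 21455.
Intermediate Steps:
X = 86/3 (X = -⅓*(-86) = 86/3 ≈ 28.667)
y = 1/5098 ≈ 0.00019616
(21426 + X) + y = (21426 + 86/3) + 1/5098 = 64364/3 + 1/5098 = 328127675/15294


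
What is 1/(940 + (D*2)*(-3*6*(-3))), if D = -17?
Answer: -1/896 ≈ -0.0011161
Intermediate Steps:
1/(940 + (D*2)*(-3*6*(-3))) = 1/(940 + (-17*2)*(-3*6*(-3))) = 1/(940 - (-612)*(-3)) = 1/(940 - 34*54) = 1/(940 - 1836) = 1/(-896) = -1/896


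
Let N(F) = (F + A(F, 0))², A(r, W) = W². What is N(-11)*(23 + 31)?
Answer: 6534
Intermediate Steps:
N(F) = F² (N(F) = (F + 0²)² = (F + 0)² = F²)
N(-11)*(23 + 31) = (-11)²*(23 + 31) = 121*54 = 6534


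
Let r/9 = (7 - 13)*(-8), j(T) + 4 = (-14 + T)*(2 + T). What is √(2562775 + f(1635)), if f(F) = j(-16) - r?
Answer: 9*√31639 ≈ 1600.9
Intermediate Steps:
j(T) = -4 + (-14 + T)*(2 + T)
r = 432 (r = 9*((7 - 13)*(-8)) = 9*(-6*(-8)) = 9*48 = 432)
f(F) = -16 (f(F) = (-32 + (-16)² - 12*(-16)) - 1*432 = (-32 + 256 + 192) - 432 = 416 - 432 = -16)
√(2562775 + f(1635)) = √(2562775 - 16) = √2562759 = 9*√31639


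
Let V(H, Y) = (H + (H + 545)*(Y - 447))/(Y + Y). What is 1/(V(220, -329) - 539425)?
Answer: -329/177174115 ≈ -1.8569e-6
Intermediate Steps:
V(H, Y) = (H + (-447 + Y)*(545 + H))/(2*Y) (V(H, Y) = (H + (545 + H)*(-447 + Y))/((2*Y)) = (H + (-447 + Y)*(545 + H))*(1/(2*Y)) = (H + (-447 + Y)*(545 + H))/(2*Y))
1/(V(220, -329) - 539425) = 1/((1/2)*(-243615 - 446*220 - 329*(545 + 220))/(-329) - 539425) = 1/((1/2)*(-1/329)*(-243615 - 98120 - 329*765) - 539425) = 1/((1/2)*(-1/329)*(-243615 - 98120 - 251685) - 539425) = 1/((1/2)*(-1/329)*(-593420) - 539425) = 1/(296710/329 - 539425) = 1/(-177174115/329) = -329/177174115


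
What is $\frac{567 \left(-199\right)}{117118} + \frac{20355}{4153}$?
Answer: $\frac{1915341441}{486391054} \approx 3.9379$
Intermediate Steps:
$\frac{567 \left(-199\right)}{117118} + \frac{20355}{4153} = \left(-112833\right) \frac{1}{117118} + 20355 \cdot \frac{1}{4153} = - \frac{112833}{117118} + \frac{20355}{4153} = \frac{1915341441}{486391054}$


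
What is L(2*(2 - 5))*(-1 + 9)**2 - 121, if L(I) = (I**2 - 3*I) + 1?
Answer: 3399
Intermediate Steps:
L(I) = 1 + I**2 - 3*I
L(2*(2 - 5))*(-1 + 9)**2 - 121 = (1 + (2*(2 - 5))**2 - 6*(2 - 5))*(-1 + 9)**2 - 121 = (1 + (2*(-3))**2 - 6*(-3))*8**2 - 121 = (1 + (-6)**2 - 3*(-6))*64 - 121 = (1 + 36 + 18)*64 - 121 = 55*64 - 121 = 3520 - 121 = 3399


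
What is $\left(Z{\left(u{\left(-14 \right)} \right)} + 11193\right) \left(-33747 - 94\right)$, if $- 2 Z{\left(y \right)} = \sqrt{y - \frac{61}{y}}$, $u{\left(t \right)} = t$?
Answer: $-378782313 + \frac{101523 i \sqrt{210}}{28} \approx -3.7878 \cdot 10^{8} + 52543.0 i$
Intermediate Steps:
$Z{\left(y \right)} = - \frac{\sqrt{y - \frac{61}{y}}}{2}$
$\left(Z{\left(u{\left(-14 \right)} \right)} + 11193\right) \left(-33747 - 94\right) = \left(- \frac{\sqrt{-14 - \frac{61}{-14}}}{2} + 11193\right) \left(-33747 - 94\right) = \left(- \frac{\sqrt{-14 - - \frac{61}{14}}}{2} + 11193\right) \left(-33841\right) = \left(- \frac{\sqrt{-14 + \frac{61}{14}}}{2} + 11193\right) \left(-33841\right) = \left(- \frac{\sqrt{- \frac{135}{14}}}{2} + 11193\right) \left(-33841\right) = \left(- \frac{\frac{3}{14} i \sqrt{210}}{2} + 11193\right) \left(-33841\right) = \left(- \frac{3 i \sqrt{210}}{28} + 11193\right) \left(-33841\right) = \left(11193 - \frac{3 i \sqrt{210}}{28}\right) \left(-33841\right) = -378782313 + \frac{101523 i \sqrt{210}}{28}$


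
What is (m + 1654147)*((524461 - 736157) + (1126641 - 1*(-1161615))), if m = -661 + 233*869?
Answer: 3854018527280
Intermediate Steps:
m = 201816 (m = -661 + 202477 = 201816)
(m + 1654147)*((524461 - 736157) + (1126641 - 1*(-1161615))) = (201816 + 1654147)*((524461 - 736157) + (1126641 - 1*(-1161615))) = 1855963*(-211696 + (1126641 + 1161615)) = 1855963*(-211696 + 2288256) = 1855963*2076560 = 3854018527280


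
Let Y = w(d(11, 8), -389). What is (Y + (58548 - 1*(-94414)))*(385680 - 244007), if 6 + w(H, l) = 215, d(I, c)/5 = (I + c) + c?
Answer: 21700195083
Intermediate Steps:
d(I, c) = 5*I + 10*c (d(I, c) = 5*((I + c) + c) = 5*(I + 2*c) = 5*I + 10*c)
w(H, l) = 209 (w(H, l) = -6 + 215 = 209)
Y = 209
(Y + (58548 - 1*(-94414)))*(385680 - 244007) = (209 + (58548 - 1*(-94414)))*(385680 - 244007) = (209 + (58548 + 94414))*141673 = (209 + 152962)*141673 = 153171*141673 = 21700195083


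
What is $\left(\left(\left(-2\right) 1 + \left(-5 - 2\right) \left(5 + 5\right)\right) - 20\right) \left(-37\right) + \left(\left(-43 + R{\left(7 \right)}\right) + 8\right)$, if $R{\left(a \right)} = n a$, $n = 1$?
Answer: $3376$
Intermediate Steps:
$R{\left(a \right)} = a$ ($R{\left(a \right)} = 1 a = a$)
$\left(\left(\left(-2\right) 1 + \left(-5 - 2\right) \left(5 + 5\right)\right) - 20\right) \left(-37\right) + \left(\left(-43 + R{\left(7 \right)}\right) + 8\right) = \left(\left(\left(-2\right) 1 + \left(-5 - 2\right) \left(5 + 5\right)\right) - 20\right) \left(-37\right) + \left(\left(-43 + 7\right) + 8\right) = \left(\left(-2 - 70\right) - 20\right) \left(-37\right) + \left(-36 + 8\right) = \left(\left(-2 - 70\right) - 20\right) \left(-37\right) - 28 = \left(-72 - 20\right) \left(-37\right) - 28 = \left(-92\right) \left(-37\right) - 28 = 3404 - 28 = 3376$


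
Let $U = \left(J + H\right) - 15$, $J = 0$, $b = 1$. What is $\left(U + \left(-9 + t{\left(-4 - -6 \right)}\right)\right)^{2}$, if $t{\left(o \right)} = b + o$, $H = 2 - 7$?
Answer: $676$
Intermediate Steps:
$H = -5$ ($H = 2 - 7 = -5$)
$t{\left(o \right)} = 1 + o$
$U = -20$ ($U = \left(0 - 5\right) - 15 = -5 - 15 = -20$)
$\left(U + \left(-9 + t{\left(-4 - -6 \right)}\right)\right)^{2} = \left(-20 + \left(-9 + \left(1 - -2\right)\right)\right)^{2} = \left(-20 + \left(-9 + \left(1 + \left(-4 + 6\right)\right)\right)\right)^{2} = \left(-20 + \left(-9 + \left(1 + 2\right)\right)\right)^{2} = \left(-20 + \left(-9 + 3\right)\right)^{2} = \left(-20 - 6\right)^{2} = \left(-26\right)^{2} = 676$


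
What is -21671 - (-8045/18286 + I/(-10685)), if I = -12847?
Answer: -4234357015027/195385910 ≈ -21672.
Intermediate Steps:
-21671 - (-8045/18286 + I/(-10685)) = -21671 - (-8045/18286 - 12847/(-10685)) = -21671 - (-8045*1/18286 - 12847*(-1/10685)) = -21671 - (-8045/18286 + 12847/10685) = -21671 - 1*148959417/195385910 = -21671 - 148959417/195385910 = -4234357015027/195385910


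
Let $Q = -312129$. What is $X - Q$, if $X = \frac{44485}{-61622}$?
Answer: $\frac{19233968753}{61622} \approx 3.1213 \cdot 10^{5}$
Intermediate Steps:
$X = - \frac{44485}{61622}$ ($X = 44485 \left(- \frac{1}{61622}\right) = - \frac{44485}{61622} \approx -0.7219$)
$X - Q = - \frac{44485}{61622} - -312129 = - \frac{44485}{61622} + 312129 = \frac{19233968753}{61622}$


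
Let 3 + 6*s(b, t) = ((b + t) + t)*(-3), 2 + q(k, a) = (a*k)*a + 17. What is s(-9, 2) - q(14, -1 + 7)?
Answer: -517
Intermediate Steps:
q(k, a) = 15 + k*a**2 (q(k, a) = -2 + ((a*k)*a + 17) = -2 + (k*a**2 + 17) = -2 + (17 + k*a**2) = 15 + k*a**2)
s(b, t) = -1/2 - t - b/2 (s(b, t) = -1/2 + (((b + t) + t)*(-3))/6 = -1/2 + ((b + 2*t)*(-3))/6 = -1/2 + (-6*t - 3*b)/6 = -1/2 + (-t - b/2) = -1/2 - t - b/2)
s(-9, 2) - q(14, -1 + 7) = (-1/2 - 1*2 - 1/2*(-9)) - (15 + 14*(-1 + 7)**2) = (-1/2 - 2 + 9/2) - (15 + 14*6**2) = 2 - (15 + 14*36) = 2 - (15 + 504) = 2 - 1*519 = 2 - 519 = -517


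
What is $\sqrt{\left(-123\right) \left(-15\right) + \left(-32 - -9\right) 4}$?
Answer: $\sqrt{1753} \approx 41.869$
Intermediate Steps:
$\sqrt{\left(-123\right) \left(-15\right) + \left(-32 - -9\right) 4} = \sqrt{1845 + \left(-32 + 9\right) 4} = \sqrt{1845 - 92} = \sqrt{1753}$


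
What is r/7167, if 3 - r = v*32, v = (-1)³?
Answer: 35/7167 ≈ 0.0048835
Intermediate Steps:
v = -1
r = 35 (r = 3 - (-1)*32 = 3 - 1*(-32) = 3 + 32 = 35)
r/7167 = 35/7167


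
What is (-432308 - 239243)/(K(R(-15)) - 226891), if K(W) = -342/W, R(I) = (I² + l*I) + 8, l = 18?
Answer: 24847387/8394625 ≈ 2.9599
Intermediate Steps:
R(I) = 8 + I² + 18*I (R(I) = (I² + 18*I) + 8 = 8 + I² + 18*I)
(-432308 - 239243)/(K(R(-15)) - 226891) = (-432308 - 239243)/(-342/(8 + (-15)² + 18*(-15)) - 226891) = -671551/(-342/(8 + 225 - 270) - 226891) = -671551/(-342/(-37) - 226891) = -671551/(-342*(-1/37) - 226891) = -671551/(342/37 - 226891) = -671551/(-8394625/37) = -671551*(-37/8394625) = 24847387/8394625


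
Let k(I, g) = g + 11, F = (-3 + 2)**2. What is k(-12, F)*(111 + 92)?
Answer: 2436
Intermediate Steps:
F = 1 (F = (-1)**2 = 1)
k(I, g) = 11 + g
k(-12, F)*(111 + 92) = (11 + 1)*(111 + 92) = 12*203 = 2436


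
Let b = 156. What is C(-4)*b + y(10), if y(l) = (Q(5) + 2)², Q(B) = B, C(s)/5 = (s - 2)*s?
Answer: 18769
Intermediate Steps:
C(s) = 5*s*(-2 + s) (C(s) = 5*((s - 2)*s) = 5*((-2 + s)*s) = 5*(s*(-2 + s)) = 5*s*(-2 + s))
y(l) = 49 (y(l) = (5 + 2)² = 7² = 49)
C(-4)*b + y(10) = (5*(-4)*(-2 - 4))*156 + 49 = (5*(-4)*(-6))*156 + 49 = 120*156 + 49 = 18720 + 49 = 18769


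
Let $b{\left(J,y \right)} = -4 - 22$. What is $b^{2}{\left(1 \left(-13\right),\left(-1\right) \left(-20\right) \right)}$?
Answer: $676$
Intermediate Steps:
$b{\left(J,y \right)} = -26$ ($b{\left(J,y \right)} = -4 - 22 = -26$)
$b^{2}{\left(1 \left(-13\right),\left(-1\right) \left(-20\right) \right)} = \left(-26\right)^{2} = 676$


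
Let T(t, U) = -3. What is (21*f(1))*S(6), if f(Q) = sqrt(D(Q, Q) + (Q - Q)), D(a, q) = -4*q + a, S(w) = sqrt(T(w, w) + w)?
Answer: 63*I ≈ 63.0*I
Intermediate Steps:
S(w) = sqrt(-3 + w)
D(a, q) = a - 4*q
f(Q) = sqrt(3)*sqrt(-Q) (f(Q) = sqrt((Q - 4*Q) + (Q - Q)) = sqrt(-3*Q + 0) = sqrt(-3*Q) = sqrt(3)*sqrt(-Q))
(21*f(1))*S(6) = (21*(sqrt(3)*sqrt(-1*1)))*sqrt(-3 + 6) = (21*(sqrt(3)*sqrt(-1)))*sqrt(3) = (21*(sqrt(3)*I))*sqrt(3) = (21*(I*sqrt(3)))*sqrt(3) = (21*I*sqrt(3))*sqrt(3) = 63*I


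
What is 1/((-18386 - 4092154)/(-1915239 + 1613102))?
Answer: 302137/4110540 ≈ 0.073503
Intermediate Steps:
1/((-18386 - 4092154)/(-1915239 + 1613102)) = 1/(-4110540/(-302137)) = 1/(-4110540*(-1/302137)) = 1/(4110540/302137) = 302137/4110540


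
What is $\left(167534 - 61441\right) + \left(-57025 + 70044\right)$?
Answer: $119112$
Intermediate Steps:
$\left(167534 - 61441\right) + \left(-57025 + 70044\right) = 106093 + 13019 = 119112$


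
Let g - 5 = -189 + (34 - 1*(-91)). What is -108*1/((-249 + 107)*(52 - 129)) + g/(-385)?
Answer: 3919/27335 ≈ 0.14337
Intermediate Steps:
g = -59 (g = 5 + (-189 + (34 - 1*(-91))) = 5 + (-189 + (34 + 91)) = 5 + (-189 + 125) = 5 - 64 = -59)
-108*1/((-249 + 107)*(52 - 129)) + g/(-385) = -108*1/((-249 + 107)*(52 - 129)) - 59/(-385) = -108/((-77*(-142))) - 59*(-1/385) = -108/10934 + 59/385 = -108*1/10934 + 59/385 = -54/5467 + 59/385 = 3919/27335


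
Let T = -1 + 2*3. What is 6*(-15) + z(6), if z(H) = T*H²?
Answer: 90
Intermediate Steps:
T = 5 (T = -1 + 6 = 5)
z(H) = 5*H²
6*(-15) + z(6) = 6*(-15) + 5*6² = -90 + 5*36 = -90 + 180 = 90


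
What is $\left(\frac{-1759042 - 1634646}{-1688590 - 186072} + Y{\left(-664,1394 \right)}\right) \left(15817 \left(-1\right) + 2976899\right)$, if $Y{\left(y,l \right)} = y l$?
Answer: $- \frac{2569055097831644264}{937331} \approx -2.7408 \cdot 10^{12}$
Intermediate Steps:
$Y{\left(y,l \right)} = l y$
$\left(\frac{-1759042 - 1634646}{-1688590 - 186072} + Y{\left(-664,1394 \right)}\right) \left(15817 \left(-1\right) + 2976899\right) = \left(\frac{-1759042 - 1634646}{-1688590 - 186072} + 1394 \left(-664\right)\right) \left(15817 \left(-1\right) + 2976899\right) = \left(- \frac{3393688}{-1874662} - 925616\right) \left(-15817 + 2976899\right) = \left(\left(-3393688\right) \left(- \frac{1}{1874662}\right) - 925616\right) 2961082 = \left(\frac{1696844}{937331} - 925616\right) 2961082 = \left(- \frac{867606874052}{937331}\right) 2961082 = - \frac{2569055097831644264}{937331}$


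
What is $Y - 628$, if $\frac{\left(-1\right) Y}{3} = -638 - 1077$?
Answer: $4517$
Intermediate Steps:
$Y = 5145$ ($Y = - 3 \left(-638 - 1077\right) = \left(-3\right) \left(-1715\right) = 5145$)
$Y - 628 = 5145 - 628 = 4517$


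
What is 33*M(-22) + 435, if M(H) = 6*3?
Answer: 1029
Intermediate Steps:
M(H) = 18
33*M(-22) + 435 = 33*18 + 435 = 594 + 435 = 1029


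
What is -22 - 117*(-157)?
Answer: 18347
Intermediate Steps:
-22 - 117*(-157) = -22 + 18369 = 18347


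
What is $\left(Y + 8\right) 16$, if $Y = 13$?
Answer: $336$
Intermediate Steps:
$\left(Y + 8\right) 16 = \left(13 + 8\right) 16 = 21 \cdot 16 = 336$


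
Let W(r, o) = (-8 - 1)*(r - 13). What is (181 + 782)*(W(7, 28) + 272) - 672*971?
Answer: -338574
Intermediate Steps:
W(r, o) = 117 - 9*r (W(r, o) = -9*(-13 + r) = 117 - 9*r)
(181 + 782)*(W(7, 28) + 272) - 672*971 = (181 + 782)*((117 - 9*7) + 272) - 672*971 = 963*((117 - 63) + 272) - 652512 = 963*(54 + 272) - 652512 = 963*326 - 652512 = 313938 - 652512 = -338574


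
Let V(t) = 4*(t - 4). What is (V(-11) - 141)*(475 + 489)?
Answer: -193764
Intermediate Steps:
V(t) = -16 + 4*t (V(t) = 4*(-4 + t) = -16 + 4*t)
(V(-11) - 141)*(475 + 489) = ((-16 + 4*(-11)) - 141)*(475 + 489) = ((-16 - 44) - 141)*964 = (-60 - 141)*964 = -201*964 = -193764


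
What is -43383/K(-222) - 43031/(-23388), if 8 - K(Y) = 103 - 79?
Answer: 253832525/93552 ≈ 2713.3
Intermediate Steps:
K(Y) = -16 (K(Y) = 8 - (103 - 79) = 8 - 1*24 = 8 - 24 = -16)
-43383/K(-222) - 43031/(-23388) = -43383/(-16) - 43031/(-23388) = -43383*(-1/16) - 43031*(-1/23388) = 43383/16 + 43031/23388 = 253832525/93552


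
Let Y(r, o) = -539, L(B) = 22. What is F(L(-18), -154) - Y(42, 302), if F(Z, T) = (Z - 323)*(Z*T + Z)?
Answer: 1013705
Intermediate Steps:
F(Z, T) = (-323 + Z)*(Z + T*Z) (F(Z, T) = (-323 + Z)*(T*Z + Z) = (-323 + Z)*(Z + T*Z))
F(L(-18), -154) - Y(42, 302) = 22*(-323 + 22 - 323*(-154) - 154*22) - 1*(-539) = 22*(-323 + 22 + 49742 - 3388) + 539 = 22*46053 + 539 = 1013166 + 539 = 1013705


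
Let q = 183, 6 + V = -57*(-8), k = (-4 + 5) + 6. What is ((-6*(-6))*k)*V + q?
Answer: 113583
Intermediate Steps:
k = 7 (k = 1 + 6 = 7)
V = 450 (V = -6 - 57*(-8) = -6 + 456 = 450)
((-6*(-6))*k)*V + q = (-6*(-6)*7)*450 + 183 = (36*7)*450 + 183 = 252*450 + 183 = 113400 + 183 = 113583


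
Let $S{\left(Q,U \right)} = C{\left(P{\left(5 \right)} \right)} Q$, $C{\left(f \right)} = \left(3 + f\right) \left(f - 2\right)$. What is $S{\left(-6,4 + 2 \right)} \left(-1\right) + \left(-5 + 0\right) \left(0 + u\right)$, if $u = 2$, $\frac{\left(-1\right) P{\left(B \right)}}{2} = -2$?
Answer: $74$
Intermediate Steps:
$P{\left(B \right)} = 4$ ($P{\left(B \right)} = \left(-2\right) \left(-2\right) = 4$)
$C{\left(f \right)} = \left(-2 + f\right) \left(3 + f\right)$ ($C{\left(f \right)} = \left(3 + f\right) \left(-2 + f\right) = \left(-2 + f\right) \left(3 + f\right)$)
$S{\left(Q,U \right)} = 14 Q$ ($S{\left(Q,U \right)} = \left(-6 + 4 + 4^{2}\right) Q = \left(-6 + 4 + 16\right) Q = 14 Q$)
$S{\left(-6,4 + 2 \right)} \left(-1\right) + \left(-5 + 0\right) \left(0 + u\right) = 14 \left(-6\right) \left(-1\right) + \left(-5 + 0\right) \left(0 + 2\right) = \left(-84\right) \left(-1\right) - 10 = 84 - 10 = 74$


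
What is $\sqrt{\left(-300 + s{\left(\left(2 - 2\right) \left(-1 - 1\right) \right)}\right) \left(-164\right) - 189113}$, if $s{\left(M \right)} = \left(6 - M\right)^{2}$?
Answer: $i \sqrt{145817} \approx 381.86 i$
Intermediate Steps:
$\sqrt{\left(-300 + s{\left(\left(2 - 2\right) \left(-1 - 1\right) \right)}\right) \left(-164\right) - 189113} = \sqrt{\left(-300 + \left(-6 + \left(2 - 2\right) \left(-1 - 1\right)\right)^{2}\right) \left(-164\right) - 189113} = \sqrt{\left(-300 + \left(-6 + 0 \left(-2\right)\right)^{2}\right) \left(-164\right) - 189113} = \sqrt{\left(-300 + \left(-6 + 0\right)^{2}\right) \left(-164\right) - 189113} = \sqrt{\left(-300 + \left(-6\right)^{2}\right) \left(-164\right) - 189113} = \sqrt{\left(-300 + 36\right) \left(-164\right) - 189113} = \sqrt{\left(-264\right) \left(-164\right) - 189113} = \sqrt{43296 - 189113} = \sqrt{-145817} = i \sqrt{145817}$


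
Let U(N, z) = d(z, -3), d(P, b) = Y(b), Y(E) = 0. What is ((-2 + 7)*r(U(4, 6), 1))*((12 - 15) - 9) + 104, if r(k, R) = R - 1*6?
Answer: 404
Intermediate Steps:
d(P, b) = 0
U(N, z) = 0
r(k, R) = -6 + R (r(k, R) = R - 6 = -6 + R)
((-2 + 7)*r(U(4, 6), 1))*((12 - 15) - 9) + 104 = ((-2 + 7)*(-6 + 1))*((12 - 15) - 9) + 104 = (5*(-5))*(-3 - 9) + 104 = -25*(-12) + 104 = 300 + 104 = 404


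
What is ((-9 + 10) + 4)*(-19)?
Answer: -95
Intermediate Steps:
((-9 + 10) + 4)*(-19) = (1 + 4)*(-19) = 5*(-19) = -95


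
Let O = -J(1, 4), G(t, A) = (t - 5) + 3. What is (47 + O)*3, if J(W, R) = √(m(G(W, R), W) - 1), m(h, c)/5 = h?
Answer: 141 - 3*I*√6 ≈ 141.0 - 7.3485*I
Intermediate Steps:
G(t, A) = -2 + t (G(t, A) = (-5 + t) + 3 = -2 + t)
m(h, c) = 5*h
J(W, R) = √(-11 + 5*W) (J(W, R) = √(5*(-2 + W) - 1) = √((-10 + 5*W) - 1) = √(-11 + 5*W))
O = -I*√6 (O = -√(-11 + 5*1) = -√(-11 + 5) = -√(-6) = -I*√6 ≈ -2.4495*I)
(47 + O)*3 = (47 - I*√6)*3 = 141 - 3*I*√6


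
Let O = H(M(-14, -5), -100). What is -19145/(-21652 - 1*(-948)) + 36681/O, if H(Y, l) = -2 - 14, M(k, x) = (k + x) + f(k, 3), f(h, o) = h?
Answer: -47446069/20704 ≈ -2291.6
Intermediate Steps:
M(k, x) = x + 2*k (M(k, x) = (k + x) + k = x + 2*k)
H(Y, l) = -16
O = -16
-19145/(-21652 - 1*(-948)) + 36681/O = -19145/(-21652 - 1*(-948)) + 36681/(-16) = -19145/(-21652 + 948) + 36681*(-1/16) = -19145/(-20704) - 36681/16 = -19145*(-1/20704) - 36681/16 = 19145/20704 - 36681/16 = -47446069/20704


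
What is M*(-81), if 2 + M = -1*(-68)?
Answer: -5346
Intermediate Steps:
M = 66 (M = -2 - 1*(-68) = -2 + 68 = 66)
M*(-81) = 66*(-81) = -5346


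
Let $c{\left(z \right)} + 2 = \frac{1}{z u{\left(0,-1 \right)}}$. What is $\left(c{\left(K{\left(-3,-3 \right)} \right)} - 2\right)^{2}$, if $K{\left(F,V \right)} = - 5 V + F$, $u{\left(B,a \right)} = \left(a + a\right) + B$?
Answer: $\frac{9409}{576} \approx 16.335$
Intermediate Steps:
$u{\left(B,a \right)} = B + 2 a$ ($u{\left(B,a \right)} = 2 a + B = B + 2 a$)
$K{\left(F,V \right)} = F - 5 V$
$c{\left(z \right)} = -2 - \frac{1}{2 z}$ ($c{\left(z \right)} = -2 + \frac{1}{z \left(0 + 2 \left(-1\right)\right)} = -2 + \frac{1}{z \left(0 - 2\right)} = -2 + \frac{1}{z \left(-2\right)} = -2 + \frac{1}{\left(-2\right) z} = -2 - \frac{1}{2 z}$)
$\left(c{\left(K{\left(-3,-3 \right)} \right)} - 2\right)^{2} = \left(\left(-2 - \frac{1}{2 \left(-3 - -15\right)}\right) - 2\right)^{2} = \left(\left(-2 - \frac{1}{2 \left(-3 + 15\right)}\right) - 2\right)^{2} = \left(\left(-2 - \frac{1}{2 \cdot 12}\right) - 2\right)^{2} = \left(\left(-2 - \frac{1}{24}\right) - 2\right)^{2} = \left(- \frac{49}{24} - 2\right)^{2} = \left(- \frac{97}{24}\right)^{2} = \frac{9409}{576}$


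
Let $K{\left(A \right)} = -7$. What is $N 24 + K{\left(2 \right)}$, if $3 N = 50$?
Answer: $393$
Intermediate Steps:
$N = \frac{50}{3}$ ($N = \frac{1}{3} \cdot 50 = \frac{50}{3} \approx 16.667$)
$N 24 + K{\left(2 \right)} = \frac{50}{3} \cdot 24 - 7 = 400 - 7 = 393$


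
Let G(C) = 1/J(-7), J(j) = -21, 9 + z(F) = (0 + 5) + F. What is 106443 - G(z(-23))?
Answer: 2235304/21 ≈ 1.0644e+5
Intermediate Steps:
z(F) = -4 + F (z(F) = -9 + ((0 + 5) + F) = -9 + (5 + F) = -4 + F)
G(C) = -1/21 (G(C) = 1/(-21) = -1/21)
106443 - G(z(-23)) = 106443 - 1*(-1/21) = 106443 + 1/21 = 2235304/21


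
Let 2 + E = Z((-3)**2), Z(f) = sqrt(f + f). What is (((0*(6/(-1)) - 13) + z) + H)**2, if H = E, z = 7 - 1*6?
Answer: 214 - 84*sqrt(2) ≈ 95.206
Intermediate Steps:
z = 1 (z = 7 - 6 = 1)
Z(f) = sqrt(2)*sqrt(f) (Z(f) = sqrt(2*f) = sqrt(2)*sqrt(f))
E = -2 + 3*sqrt(2) (E = -2 + sqrt(2)*sqrt((-3)**2) = -2 + sqrt(2)*sqrt(9) = -2 + sqrt(2)*3 = -2 + 3*sqrt(2) ≈ 2.2426)
H = -2 + 3*sqrt(2) ≈ 2.2426
(((0*(6/(-1)) - 13) + z) + H)**2 = (((0*(6/(-1)) - 13) + 1) + (-2 + 3*sqrt(2)))**2 = (((0*(6*(-1)) - 13) + 1) + (-2 + 3*sqrt(2)))**2 = (((0*(-6) - 13) + 1) + (-2 + 3*sqrt(2)))**2 = (((0 - 13) + 1) + (-2 + 3*sqrt(2)))**2 = ((-13 + 1) + (-2 + 3*sqrt(2)))**2 = (-12 + (-2 + 3*sqrt(2)))**2 = (-14 + 3*sqrt(2))**2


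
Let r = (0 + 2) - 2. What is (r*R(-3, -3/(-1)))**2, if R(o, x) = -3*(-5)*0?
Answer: 0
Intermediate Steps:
R(o, x) = 0 (R(o, x) = 15*0 = 0)
r = 0 (r = 2 - 2 = 0)
(r*R(-3, -3/(-1)))**2 = (0*0)**2 = 0**2 = 0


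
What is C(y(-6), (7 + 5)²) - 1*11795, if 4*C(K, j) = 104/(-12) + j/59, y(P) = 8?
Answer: -4175981/354 ≈ -11797.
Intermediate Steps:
C(K, j) = -13/6 + j/236 (C(K, j) = (104/(-12) + j/59)/4 = (104*(-1/12) + j*(1/59))/4 = (-26/3 + j/59)/4 = -13/6 + j/236)
C(y(-6), (7 + 5)²) - 1*11795 = (-13/6 + (7 + 5)²/236) - 1*11795 = (-13/6 + (1/236)*12²) - 11795 = (-13/6 + (1/236)*144) - 11795 = (-13/6 + 36/59) - 11795 = -551/354 - 11795 = -4175981/354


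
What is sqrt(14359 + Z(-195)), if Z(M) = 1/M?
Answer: 2*sqrt(136500195)/195 ≈ 119.83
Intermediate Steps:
sqrt(14359 + Z(-195)) = sqrt(14359 + 1/(-195)) = sqrt(14359 - 1/195) = sqrt(2800004/195) = 2*sqrt(136500195)/195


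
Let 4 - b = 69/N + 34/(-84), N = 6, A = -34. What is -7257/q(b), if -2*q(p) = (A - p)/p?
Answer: 2162586/565 ≈ 3827.6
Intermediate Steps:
b = -149/21 (b = 4 - (69/6 + 34/(-84)) = 4 - (69*(1/6) + 34*(-1/84)) = 4 - (23/2 - 17/42) = 4 - 1*233/21 = 4 - 233/21 = -149/21 ≈ -7.0952)
q(p) = -(-34 - p)/(2*p)
-7257/q(b) = -7257*(-298/(21*(34 - 149/21))) = -7257/((1/2)*(-21/149)*(565/21)) = -7257/(-565/298) = -7257*(-298/565) = 2162586/565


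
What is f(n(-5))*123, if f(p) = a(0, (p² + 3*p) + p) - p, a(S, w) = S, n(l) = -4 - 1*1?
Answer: 615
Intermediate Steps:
n(l) = -5 (n(l) = -4 - 1 = -5)
f(p) = -p (f(p) = 0 - p = -p)
f(n(-5))*123 = -1*(-5)*123 = 5*123 = 615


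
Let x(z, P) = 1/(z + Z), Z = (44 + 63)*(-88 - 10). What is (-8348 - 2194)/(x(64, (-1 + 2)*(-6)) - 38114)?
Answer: 109868724/397224109 ≈ 0.27659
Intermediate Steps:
Z = -10486 (Z = 107*(-98) = -10486)
x(z, P) = 1/(-10486 + z) (x(z, P) = 1/(z - 10486) = 1/(-10486 + z))
(-8348 - 2194)/(x(64, (-1 + 2)*(-6)) - 38114) = (-8348 - 2194)/(1/(-10486 + 64) - 38114) = -10542/(1/(-10422) - 38114) = -10542/(-1/10422 - 38114) = -10542/(-397224109/10422) = -10542*(-10422/397224109) = 109868724/397224109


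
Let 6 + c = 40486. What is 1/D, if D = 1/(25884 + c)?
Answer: 66364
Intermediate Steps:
c = 40480 (c = -6 + 40486 = 40480)
D = 1/66364 (D = 1/(25884 + 40480) = 1/66364 ≈ 1.5068e-5)
1/D = 1/(1/66364) = 66364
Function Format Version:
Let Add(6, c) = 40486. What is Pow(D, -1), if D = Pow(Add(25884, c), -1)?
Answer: 66364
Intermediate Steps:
c = 40480 (c = Add(-6, 40486) = 40480)
D = Rational(1, 66364) (D = Pow(Add(25884, 40480), -1) = Pow(66364, -1) = Rational(1, 66364) ≈ 1.5068e-5)
Pow(D, -1) = Pow(Rational(1, 66364), -1) = 66364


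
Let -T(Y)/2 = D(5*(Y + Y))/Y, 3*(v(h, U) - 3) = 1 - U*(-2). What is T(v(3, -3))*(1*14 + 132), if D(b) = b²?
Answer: -116800/3 ≈ -38933.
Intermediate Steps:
v(h, U) = 10/3 + 2*U/3 (v(h, U) = 3 + (1 - U*(-2))/3 = 3 + (1 - (-2)*U)/3 = 3 + (1 + 2*U)/3 = 3 + (⅓ + 2*U/3) = 10/3 + 2*U/3)
T(Y) = -200*Y (T(Y) = -2*(5*(Y + Y))²/Y = -2*(5*(2*Y))²/Y = -2*(10*Y)²/Y = -2*100*Y²/Y = -200*Y)
T(v(3, -3))*(1*14 + 132) = (-200*(10/3 + (⅔)*(-3)))*(1*14 + 132) = (-200*(10/3 - 2))*(14 + 132) = -200*4/3*146 = -800/3*146 = -116800/3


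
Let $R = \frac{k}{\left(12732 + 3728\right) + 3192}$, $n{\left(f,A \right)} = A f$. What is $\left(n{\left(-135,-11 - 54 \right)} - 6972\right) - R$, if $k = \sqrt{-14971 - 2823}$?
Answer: $1803 - \frac{i \sqrt{17794}}{19652} \approx 1803.0 - 0.0067878 i$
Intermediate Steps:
$k = i \sqrt{17794}$ ($k = \sqrt{-17794} = i \sqrt{17794} \approx 133.39 i$)
$R = \frac{i \sqrt{17794}}{19652}$ ($R = \frac{i \sqrt{17794}}{\left(12732 + 3728\right) + 3192} = \frac{i \sqrt{17794}}{16460 + 3192} = \frac{i \sqrt{17794}}{19652} \approx 0.0067878 i$)
$\left(n{\left(-135,-11 - 54 \right)} - 6972\right) - R = \left(\left(-11 - 54\right) \left(-135\right) - 6972\right) - \frac{i \sqrt{17794}}{19652} = \left(\left(-65\right) \left(-135\right) - 6972\right) - \frac{i \sqrt{17794}}{19652} = \left(8775 - 6972\right) - \frac{i \sqrt{17794}}{19652} = 1803 - \frac{i \sqrt{17794}}{19652}$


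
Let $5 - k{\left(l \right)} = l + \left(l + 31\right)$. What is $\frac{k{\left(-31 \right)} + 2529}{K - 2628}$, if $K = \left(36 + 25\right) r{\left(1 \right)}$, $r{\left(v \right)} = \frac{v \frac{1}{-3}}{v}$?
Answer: $- \frac{1539}{1589} \approx -0.96853$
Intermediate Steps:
$k{\left(l \right)} = -26 - 2 l$ ($k{\left(l \right)} = 5 - \left(l + \left(l + 31\right)\right) = 5 - \left(l + \left(31 + l\right)\right) = 5 - \left(31 + 2 l\right) = -26 - 2 l$)
$r{\left(v \right)} = - \frac{1}{3}$ ($r{\left(v \right)} = \frac{v \left(- \frac{1}{3}\right)}{v} = \frac{\left(- \frac{1}{3}\right) v}{v} = - \frac{1}{3}$)
$K = - \frac{61}{3}$ ($K = \left(36 + 25\right) \left(- \frac{1}{3}\right) = 61 \left(- \frac{1}{3}\right) = - \frac{61}{3} \approx -20.333$)
$\frac{k{\left(-31 \right)} + 2529}{K - 2628} = \frac{\left(-26 - -62\right) + 2529}{- \frac{61}{3} - 2628} = \frac{\left(-26 + 62\right) + 2529}{- \frac{7945}{3}} = \left(36 + 2529\right) \left(- \frac{3}{7945}\right) = 2565 \left(- \frac{3}{7945}\right) = - \frac{1539}{1589}$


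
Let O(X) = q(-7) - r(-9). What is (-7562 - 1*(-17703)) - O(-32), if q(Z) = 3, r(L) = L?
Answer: 10129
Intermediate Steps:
O(X) = 12 (O(X) = 3 - 1*(-9) = 3 + 9 = 12)
(-7562 - 1*(-17703)) - O(-32) = (-7562 - 1*(-17703)) - 1*12 = (-7562 + 17703) - 12 = 10141 - 12 = 10129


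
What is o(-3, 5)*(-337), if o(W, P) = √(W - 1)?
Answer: -674*I ≈ -674.0*I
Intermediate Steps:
o(W, P) = √(-1 + W)
o(-3, 5)*(-337) = √(-1 - 3)*(-337) = √(-4)*(-337) = (2*I)*(-337) = -674*I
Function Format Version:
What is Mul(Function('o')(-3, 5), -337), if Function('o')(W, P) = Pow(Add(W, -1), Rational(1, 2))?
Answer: Mul(-674, I) ≈ Mul(-674.00, I)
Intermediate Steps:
Function('o')(W, P) = Pow(Add(-1, W), Rational(1, 2))
Mul(Function('o')(-3, 5), -337) = Mul(Pow(Add(-1, -3), Rational(1, 2)), -337) = Mul(Pow(-4, Rational(1, 2)), -337) = Mul(Mul(2, I), -337) = Mul(-674, I)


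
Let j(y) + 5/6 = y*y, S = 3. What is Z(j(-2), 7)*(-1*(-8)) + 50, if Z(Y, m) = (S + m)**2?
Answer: 850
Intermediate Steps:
j(y) = -5/6 + y**2 (j(y) = -5/6 + y*y = -5/6 + y**2)
Z(Y, m) = (3 + m)**2
Z(j(-2), 7)*(-1*(-8)) + 50 = (3 + 7)**2*(-1*(-8)) + 50 = 10**2*8 + 50 = 100*8 + 50 = 800 + 50 = 850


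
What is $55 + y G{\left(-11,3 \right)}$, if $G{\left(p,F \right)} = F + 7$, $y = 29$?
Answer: $345$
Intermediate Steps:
$G{\left(p,F \right)} = 7 + F$
$55 + y G{\left(-11,3 \right)} = 55 + 29 \left(7 + 3\right) = 55 + 29 \cdot 10 = 55 + 290 = 345$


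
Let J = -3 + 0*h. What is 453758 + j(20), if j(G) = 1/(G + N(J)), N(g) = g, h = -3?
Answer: 7713887/17 ≈ 4.5376e+5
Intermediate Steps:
J = -3 (J = -3 + 0*(-3) = -3 + 0 = -3)
j(G) = 1/(-3 + G) (j(G) = 1/(G - 3) = 1/(-3 + G))
453758 + j(20) = 453758 + 1/(-3 + 20) = 453758 + 1/17 = 7713887/17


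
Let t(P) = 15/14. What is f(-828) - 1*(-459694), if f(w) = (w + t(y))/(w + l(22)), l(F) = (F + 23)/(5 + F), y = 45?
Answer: 15954174695/34706 ≈ 4.5970e+5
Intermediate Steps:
l(F) = (23 + F)/(5 + F)
t(P) = 15/14 (t(P) = 15*(1/14) = 15/14)
f(w) = (15/14 + w)/(5/3 + w) (f(w) = (w + 15/14)/(w + (23 + 22)/(5 + 22)) = (15/14 + w)/(w + 45/27) = (15/14 + w)/(w + (1/27)*45) = (15/14 + w)/(w + 5/3) = (15/14 + w)/(5/3 + w))
f(-828) - 1*(-459694) = 3*(15 + 14*(-828))/(14*(5 + 3*(-828))) - 1*(-459694) = 3*(15 - 11592)/(14*(5 - 2484)) + 459694 = (3/14)*(-11577)/(-2479) + 459694 = (3/14)*(-1/2479)*(-11577) + 459694 = 34731/34706 + 459694 = 15954174695/34706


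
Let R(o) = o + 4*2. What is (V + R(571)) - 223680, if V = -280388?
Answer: -503489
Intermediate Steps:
R(o) = 8 + o (R(o) = o + 8 = 8 + o)
(V + R(571)) - 223680 = (-280388 + (8 + 571)) - 223680 = (-280388 + 579) - 223680 = -279809 - 223680 = -503489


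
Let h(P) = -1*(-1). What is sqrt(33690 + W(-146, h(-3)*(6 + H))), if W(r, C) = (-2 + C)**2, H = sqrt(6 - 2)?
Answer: sqrt(33726) ≈ 183.65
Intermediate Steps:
h(P) = 1
H = 2 (H = sqrt(4) = 2)
sqrt(33690 + W(-146, h(-3)*(6 + H))) = sqrt(33690 + (-2 + 1*(6 + 2))**2) = sqrt(33690 + (-2 + 1*8)**2) = sqrt(33690 + (-2 + 8)**2) = sqrt(33690 + 6**2) = sqrt(33690 + 36) = sqrt(33726)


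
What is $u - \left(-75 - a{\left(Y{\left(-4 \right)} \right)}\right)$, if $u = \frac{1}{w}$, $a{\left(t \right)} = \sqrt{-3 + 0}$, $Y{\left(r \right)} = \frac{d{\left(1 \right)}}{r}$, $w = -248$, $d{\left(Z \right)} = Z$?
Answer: $\frac{18599}{248} + i \sqrt{3} \approx 74.996 + 1.732 i$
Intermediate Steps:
$Y{\left(r \right)} = \frac{1}{r}$ ($Y{\left(r \right)} = 1 \frac{1}{r} = \frac{1}{r}$)
$a{\left(t \right)} = i \sqrt{3}$ ($a{\left(t \right)} = \sqrt{-3} = i \sqrt{3}$)
$u = - \frac{1}{248}$ ($u = \frac{1}{-248} = - \frac{1}{248} \approx -0.0040323$)
$u - \left(-75 - a{\left(Y{\left(-4 \right)} \right)}\right) = - \frac{1}{248} - \left(-75 - i \sqrt{3}\right) = - \frac{1}{248} + \left(75 + i \sqrt{3}\right) = \frac{18599}{248} + i \sqrt{3}$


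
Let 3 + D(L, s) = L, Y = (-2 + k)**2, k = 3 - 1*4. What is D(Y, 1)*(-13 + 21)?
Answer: 48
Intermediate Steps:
k = -1 (k = 3 - 4 = -1)
Y = 9 (Y = (-2 - 1)**2 = (-3)**2 = 9)
D(L, s) = -3 + L
D(Y, 1)*(-13 + 21) = (-3 + 9)*(-13 + 21) = 6*8 = 48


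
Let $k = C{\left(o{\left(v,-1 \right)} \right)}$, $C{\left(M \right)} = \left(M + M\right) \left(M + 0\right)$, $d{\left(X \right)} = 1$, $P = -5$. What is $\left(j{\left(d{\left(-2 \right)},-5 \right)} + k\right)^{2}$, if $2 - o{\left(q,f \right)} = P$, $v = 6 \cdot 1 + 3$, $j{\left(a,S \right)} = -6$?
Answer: $8464$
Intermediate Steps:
$v = 9$ ($v = 6 + 3 = 9$)
$o{\left(q,f \right)} = 7$ ($o{\left(q,f \right)} = 2 - -5 = 2 + 5 = 7$)
$C{\left(M \right)} = 2 M^{2}$ ($C{\left(M \right)} = 2 M M = 2 M^{2}$)
$k = 98$ ($k = 2 \cdot 7^{2} = 2 \cdot 49 = 98$)
$\left(j{\left(d{\left(-2 \right)},-5 \right)} + k\right)^{2} = \left(-6 + 98\right)^{2} = 92^{2} = 8464$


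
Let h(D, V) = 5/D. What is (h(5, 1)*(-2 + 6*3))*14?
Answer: 224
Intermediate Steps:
(h(5, 1)*(-2 + 6*3))*14 = ((5/5)*(-2 + 6*3))*14 = ((5*(⅕))*(-2 + 18))*14 = (1*16)*14 = 16*14 = 224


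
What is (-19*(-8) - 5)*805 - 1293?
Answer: 117042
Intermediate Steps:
(-19*(-8) - 5)*805 - 1293 = (152 - 5)*805 - 1293 = 147*805 - 1293 = 118335 - 1293 = 117042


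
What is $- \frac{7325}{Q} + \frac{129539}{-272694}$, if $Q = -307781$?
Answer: $- \frac{37872159409}{83930032014} \approx -0.45123$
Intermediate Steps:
$- \frac{7325}{Q} + \frac{129539}{-272694} = - \frac{7325}{-307781} + \frac{129539}{-272694} = \left(-7325\right) \left(- \frac{1}{307781}\right) + 129539 \left(- \frac{1}{272694}\right) = \frac{7325}{307781} - \frac{129539}{272694} = - \frac{37872159409}{83930032014}$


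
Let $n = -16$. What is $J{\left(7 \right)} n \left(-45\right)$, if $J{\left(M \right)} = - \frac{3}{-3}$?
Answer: $720$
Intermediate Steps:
$J{\left(M \right)} = 1$ ($J{\left(M \right)} = \left(-3\right) \left(- \frac{1}{3}\right) = 1$)
$J{\left(7 \right)} n \left(-45\right) = 1 \left(-16\right) \left(-45\right) = \left(-16\right) \left(-45\right) = 720$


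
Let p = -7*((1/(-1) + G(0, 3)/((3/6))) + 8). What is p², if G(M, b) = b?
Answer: 8281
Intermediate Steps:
p = -91 (p = -7*((1/(-1) + 3/((3/6))) + 8) = -7*((1*(-1) + 3/((3*(⅙)))) + 8) = -7*((-1 + 3/(½)) + 8) = -7*((-1 + 3*2) + 8) = -7*((-1 + 6) + 8) = -7*(5 + 8) = -7*13 = -91)
p² = (-91)² = 8281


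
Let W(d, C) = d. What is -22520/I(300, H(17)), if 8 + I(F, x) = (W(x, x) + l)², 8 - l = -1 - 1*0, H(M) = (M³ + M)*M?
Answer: -22520/7025624753 ≈ -3.2054e-6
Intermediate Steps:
H(M) = M*(M + M³) (H(M) = (M + M³)*M = M*(M + M³))
l = 9 (l = 8 - (-1 - 1*0) = 8 - (-1 + 0) = 8 - 1*(-1) = 8 + 1 = 9)
I(F, x) = -8 + (9 + x)² (I(F, x) = -8 + (x + 9)² = -8 + (9 + x)²)
-22520/I(300, H(17)) = -22520/(-8 + (9 + (17² + 17⁴))²) = -22520/(-8 + (9 + (289 + 83521))²) = -22520/(-8 + (9 + 83810)²) = -22520/(-8 + 83819²) = -22520/(-8 + 7025624761) = -22520/7025624753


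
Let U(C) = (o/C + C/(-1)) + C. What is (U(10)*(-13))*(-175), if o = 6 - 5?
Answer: 455/2 ≈ 227.50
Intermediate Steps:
o = 1
U(C) = 1/C (U(C) = (1/C + C/(-1)) + C = (1/C + C*(-1)) + C = (1/C - C) + C = 1/C)
(U(10)*(-13))*(-175) = (-13/10)*(-175) = ((⅒)*(-13))*(-175) = -13/10*(-175) = 455/2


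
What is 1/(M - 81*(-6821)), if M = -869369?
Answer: -1/316868 ≈ -3.1559e-6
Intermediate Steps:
1/(M - 81*(-6821)) = 1/(-869369 - 81*(-6821)) = 1/(-869369 + 552501) = 1/(-316868) = -1/316868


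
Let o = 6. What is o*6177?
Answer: 37062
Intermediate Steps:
o*6177 = 6*6177 = 37062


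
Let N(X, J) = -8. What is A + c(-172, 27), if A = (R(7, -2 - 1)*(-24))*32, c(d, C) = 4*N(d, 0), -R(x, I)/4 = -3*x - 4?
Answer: -76832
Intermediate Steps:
R(x, I) = 16 + 12*x (R(x, I) = -4*(-3*x - 4) = -4*(-4 - 3*x) = 16 + 12*x)
c(d, C) = -32 (c(d, C) = 4*(-8) = -32)
A = -76800 (A = ((16 + 12*7)*(-24))*32 = ((16 + 84)*(-24))*32 = (100*(-24))*32 = -2400*32 = -76800)
A + c(-172, 27) = -76800 - 32 = -76832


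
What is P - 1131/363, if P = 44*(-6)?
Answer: -32321/121 ≈ -267.12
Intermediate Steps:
P = -264
P - 1131/363 = -264 - 1131/363 = -264 - 1*377/121 = -264 - 377/121 = -32321/121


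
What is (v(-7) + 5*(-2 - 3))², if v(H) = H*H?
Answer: 576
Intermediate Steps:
v(H) = H²
(v(-7) + 5*(-2 - 3))² = ((-7)² + 5*(-2 - 3))² = (49 + 5*(-5))² = (49 - 25)² = 24² = 576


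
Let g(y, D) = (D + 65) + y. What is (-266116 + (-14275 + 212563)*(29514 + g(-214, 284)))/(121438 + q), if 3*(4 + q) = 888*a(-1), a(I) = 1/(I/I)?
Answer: 2939387398/60865 ≈ 48294.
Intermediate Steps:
g(y, D) = 65 + D + y (g(y, D) = (65 + D) + y = 65 + D + y)
a(I) = 1 (a(I) = 1/1 = 1)
q = 292 (q = -4 + (888*1)/3 = -4 + (1/3)*888 = -4 + 296 = 292)
(-266116 + (-14275 + 212563)*(29514 + g(-214, 284)))/(121438 + q) = (-266116 + (-14275 + 212563)*(29514 + (65 + 284 - 214)))/(121438 + 292) = (-266116 + 198288*(29514 + 135))/121730 = (-266116 + 198288*29649)*(1/121730) = (-266116 + 5879040912)*(1/121730) = 5878774796*(1/121730) = 2939387398/60865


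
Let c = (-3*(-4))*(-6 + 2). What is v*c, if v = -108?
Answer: 5184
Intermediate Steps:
c = -48 (c = 12*(-4) = -48)
v*c = -108*(-48) = 5184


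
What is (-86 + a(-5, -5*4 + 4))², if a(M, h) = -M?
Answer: 6561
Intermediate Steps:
(-86 + a(-5, -5*4 + 4))² = (-86 - 1*(-5))² = (-86 + 5)² = (-81)² = 6561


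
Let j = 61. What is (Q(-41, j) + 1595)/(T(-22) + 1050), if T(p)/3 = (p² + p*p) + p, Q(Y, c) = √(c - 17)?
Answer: 1595/3888 + √11/1944 ≈ 0.41194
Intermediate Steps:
Q(Y, c) = √(-17 + c)
T(p) = 3*p + 6*p² (T(p) = 3*((p² + p*p) + p) = 3*((p² + p²) + p) = 3*(2*p² + p) = 3*(p + 2*p²) = 3*p + 6*p²)
(Q(-41, j) + 1595)/(T(-22) + 1050) = (√(-17 + 61) + 1595)/(3*(-22)*(1 + 2*(-22)) + 1050) = (√44 + 1595)/(3*(-22)*(1 - 44) + 1050) = (2*√11 + 1595)/(3*(-22)*(-43) + 1050) = (1595 + 2*√11)/(2838 + 1050) = (1595 + 2*√11)/3888 = (1595 + 2*√11)*(1/3888) = 1595/3888 + √11/1944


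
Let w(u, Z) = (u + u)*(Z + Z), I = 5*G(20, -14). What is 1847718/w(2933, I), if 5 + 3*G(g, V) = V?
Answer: -2771577/557270 ≈ -4.9735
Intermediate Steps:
G(g, V) = -5/3 + V/3
I = -95/3 (I = 5*(-5/3 + (1/3)*(-14)) = 5*(-5/3 - 14/3) = 5*(-19/3) = -95/3 ≈ -31.667)
w(u, Z) = 4*Z*u (w(u, Z) = (2*u)*(2*Z) = 4*Z*u)
1847718/w(2933, I) = 1847718/((4*(-95/3)*2933)) = 1847718/(-1114540/3) = 1847718*(-3/1114540) = -2771577/557270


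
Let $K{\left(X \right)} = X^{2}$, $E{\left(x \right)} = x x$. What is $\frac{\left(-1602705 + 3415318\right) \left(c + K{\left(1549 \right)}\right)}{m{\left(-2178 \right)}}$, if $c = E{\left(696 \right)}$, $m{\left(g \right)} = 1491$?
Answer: $\frac{5227244183821}{1491} \approx 3.5059 \cdot 10^{9}$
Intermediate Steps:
$E{\left(x \right)} = x^{2}$
$c = 484416$ ($c = 696^{2} = 484416$)
$\frac{\left(-1602705 + 3415318\right) \left(c + K{\left(1549 \right)}\right)}{m{\left(-2178 \right)}} = \frac{\left(-1602705 + 3415318\right) \left(484416 + 1549^{2}\right)}{1491} = 1812613 \left(484416 + 2399401\right) \frac{1}{1491} = 1812613 \cdot 2883817 \cdot \frac{1}{1491} = 5227244183821 \cdot \frac{1}{1491} = \frac{5227244183821}{1491}$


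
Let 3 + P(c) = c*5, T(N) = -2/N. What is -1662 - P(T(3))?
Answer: -4967/3 ≈ -1655.7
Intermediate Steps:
P(c) = -3 + 5*c (P(c) = -3 + c*5 = -3 + 5*c)
-1662 - P(T(3)) = -1662 - (-3 + 5*(-2/3)) = -1662 - (-3 + 5*(-2*⅓)) = -1662 - (-3 + 5*(-⅔)) = -1662 - (-3 - 10/3) = -1662 - 1*(-19/3) = -1662 + 19/3 = -4967/3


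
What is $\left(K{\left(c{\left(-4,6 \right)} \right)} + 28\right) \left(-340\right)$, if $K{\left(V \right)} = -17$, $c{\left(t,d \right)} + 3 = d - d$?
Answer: $-3740$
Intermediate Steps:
$c{\left(t,d \right)} = -3$ ($c{\left(t,d \right)} = -3 + \left(d - d\right) = -3 + 0 = -3$)
$\left(K{\left(c{\left(-4,6 \right)} \right)} + 28\right) \left(-340\right) = \left(-17 + 28\right) \left(-340\right) = 11 \left(-340\right) = -3740$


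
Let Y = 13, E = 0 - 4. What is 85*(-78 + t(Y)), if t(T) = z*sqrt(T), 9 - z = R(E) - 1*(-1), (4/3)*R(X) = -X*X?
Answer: -6630 + 1700*sqrt(13) ≈ -500.56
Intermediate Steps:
E = -4
R(X) = -3*X**2/4 (R(X) = 3*(-X*X)/4 = 3*(-X**2)/4 = -3*X**2/4)
z = 20 (z = 9 - (-3/4*(-4)**2 - 1*(-1)) = 9 - (-3/4*16 + 1) = 9 - (-12 + 1) = 9 - 1*(-11) = 9 + 11 = 20)
t(T) = 20*sqrt(T)
85*(-78 + t(Y)) = 85*(-78 + 20*sqrt(13)) = -6630 + 1700*sqrt(13)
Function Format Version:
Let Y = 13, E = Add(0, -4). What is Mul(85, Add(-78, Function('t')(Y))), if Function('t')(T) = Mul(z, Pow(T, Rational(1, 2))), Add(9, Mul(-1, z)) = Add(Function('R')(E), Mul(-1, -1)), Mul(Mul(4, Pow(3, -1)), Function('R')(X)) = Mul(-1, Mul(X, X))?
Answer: Add(-6630, Mul(1700, Pow(13, Rational(1, 2)))) ≈ -500.56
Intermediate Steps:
E = -4
Function('R')(X) = Mul(Rational(-3, 4), Pow(X, 2)) (Function('R')(X) = Mul(Rational(3, 4), Mul(-1, Mul(X, X))) = Mul(Rational(3, 4), Mul(-1, Pow(X, 2))) = Mul(Rational(-3, 4), Pow(X, 2)))
z = 20 (z = Add(9, Mul(-1, Add(Mul(Rational(-3, 4), Pow(-4, 2)), Mul(-1, -1)))) = Add(9, Mul(-1, Add(Mul(Rational(-3, 4), 16), 1))) = Add(9, Mul(-1, Add(-12, 1))) = Add(9, Mul(-1, -11)) = Add(9, 11) = 20)
Function('t')(T) = Mul(20, Pow(T, Rational(1, 2)))
Mul(85, Add(-78, Function('t')(Y))) = Mul(85, Add(-78, Mul(20, Pow(13, Rational(1, 2))))) = Add(-6630, Mul(1700, Pow(13, Rational(1, 2))))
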